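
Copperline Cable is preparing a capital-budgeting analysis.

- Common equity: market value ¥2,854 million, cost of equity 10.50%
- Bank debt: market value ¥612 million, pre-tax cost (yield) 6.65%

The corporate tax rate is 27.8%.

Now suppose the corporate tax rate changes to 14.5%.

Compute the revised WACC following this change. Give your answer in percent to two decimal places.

9.65%

After the change:
Total capital V = 2854 + 612 = 3466.
Equity: weight = 2854/3466 = 0.8234; cost = 10.5%.
Bank debt: weight = 612/3466 = 0.1766; after-tax cost = 6.65% × (1 − 14.5%) = 5.6858%.
WACC = 0.8234 × 10.5000% + 0.1766 × 5.6858% = 9.6499%.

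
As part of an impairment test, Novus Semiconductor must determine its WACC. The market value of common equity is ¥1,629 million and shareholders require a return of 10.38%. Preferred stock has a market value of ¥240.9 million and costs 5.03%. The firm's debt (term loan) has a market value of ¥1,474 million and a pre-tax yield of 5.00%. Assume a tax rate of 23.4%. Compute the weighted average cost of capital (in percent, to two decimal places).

Total capital V = 1629 + 240.9 + 1474 = 3343.9.
Equity: weight = 1629/3343.9 = 0.4872; cost = 10.38%.
Preferred: weight = 240.9/3343.9 = 0.0720; cost = 5.03%.
Term loan: weight = 1474/3343.9 = 0.4408; after-tax cost = 5% × (1 − 23.4%) = 3.8300%.
WACC = 0.4872 × 10.3800% + 0.0720 × 5.0300% + 0.4408 × 3.8300% = 7.1073%.

7.11%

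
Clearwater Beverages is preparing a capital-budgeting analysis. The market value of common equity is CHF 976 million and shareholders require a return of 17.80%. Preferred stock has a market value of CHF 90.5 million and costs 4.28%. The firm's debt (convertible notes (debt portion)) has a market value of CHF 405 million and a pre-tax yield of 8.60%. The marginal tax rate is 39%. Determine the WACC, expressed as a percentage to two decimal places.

Total capital V = 976 + 90.5 + 405 = 1471.5.
Equity: weight = 976/1471.5 = 0.6633; cost = 17.8%.
Preferred: weight = 90.5/1471.5 = 0.0615; cost = 4.28%.
Convertible notes (debt portion): weight = 405/1471.5 = 0.2752; after-tax cost = 8.6% × (1 − 39%) = 5.2460%.
WACC = 0.6633 × 17.8000% + 0.0615 × 4.2800% + 0.2752 × 5.2460% = 13.5133%.

13.51%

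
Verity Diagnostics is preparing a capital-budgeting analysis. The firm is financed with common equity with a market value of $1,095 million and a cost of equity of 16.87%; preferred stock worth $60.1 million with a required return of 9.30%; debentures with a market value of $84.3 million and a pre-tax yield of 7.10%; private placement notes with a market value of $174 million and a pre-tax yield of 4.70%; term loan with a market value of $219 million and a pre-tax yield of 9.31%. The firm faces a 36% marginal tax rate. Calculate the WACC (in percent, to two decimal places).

13.01%

Total capital V = 1095 + 60.1 + 84.3 + 174 + 219 = 1632.4.
Equity: weight = 1095/1632.4 = 0.6708; cost = 16.87%.
Preferred: weight = 60.1/1632.4 = 0.0368; cost = 9.3%.
Debentures: weight = 84.3/1632.4 = 0.0516; after-tax cost = 7.1% × (1 − 36%) = 4.5440%.
Private placement notes: weight = 174/1632.4 = 0.1066; after-tax cost = 4.7% × (1 − 36%) = 3.0080%.
Term loan: weight = 219/1632.4 = 0.1342; after-tax cost = 9.31% × (1 − 36%) = 5.9584%.
WACC = 0.6708 × 16.8700% + 0.0368 × 9.3000% + 0.0516 × 4.5440% + 0.1066 × 3.0080% + 0.1342 × 5.9584% = 13.0133%.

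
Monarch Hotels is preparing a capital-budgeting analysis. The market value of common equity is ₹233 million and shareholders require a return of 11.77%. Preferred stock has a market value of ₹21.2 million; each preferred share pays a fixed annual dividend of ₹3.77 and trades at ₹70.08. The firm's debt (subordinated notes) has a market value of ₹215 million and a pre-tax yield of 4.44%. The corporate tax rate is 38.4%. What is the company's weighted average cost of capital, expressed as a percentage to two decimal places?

Cost of preferred: Rp = 3.77 / 70.08 = 5.3796%.
Total capital V = 233 + 21.2 + 215 = 469.2.
Equity: weight = 233/469.2 = 0.4966; cost = 11.77%.
Preferred: weight = 21.2/469.2 = 0.0452; cost = 5.3796%.
Subordinated notes: weight = 215/469.2 = 0.4582; after-tax cost = 4.44% × (1 − 38.4%) = 2.7350%.
WACC = 0.4966 × 11.7700% + 0.0452 × 5.3796% + 0.4582 × 2.7350% = 7.3412%.

7.34%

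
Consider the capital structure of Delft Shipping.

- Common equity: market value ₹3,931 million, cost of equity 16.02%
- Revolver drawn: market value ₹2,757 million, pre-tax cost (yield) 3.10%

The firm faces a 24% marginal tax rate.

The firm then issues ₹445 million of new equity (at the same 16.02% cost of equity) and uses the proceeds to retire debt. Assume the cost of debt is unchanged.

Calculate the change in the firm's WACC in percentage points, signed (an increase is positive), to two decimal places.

+0.91 pp

Current WACC:
Total capital V = 3931 + 2757 = 6688.
Equity: weight = 3931/6688 = 0.5878; cost = 16.02%.
Revolver drawn: weight = 2757/6688 = 0.4122; after-tax cost = 3.1% × (1 − 24%) = 2.3560%.
WACC = 0.5878 × 16.0200% + 0.4122 × 2.3560% = 10.3873%.
After the change:
Total capital V = 4376 + 2312 = 6688.
Equity: weight = 4376/6688 = 0.6543; cost = 16.02%.
Revolver drawn: weight = 2312/6688 = 0.3457; after-tax cost = 3.1% × (1 − 24%) = 2.3560%.
WACC = 0.6543 × 16.0200% + 0.3457 × 2.3560% = 11.2964%.
Change in WACC = 11.2964% − 10.3873% = 0.9092 pp.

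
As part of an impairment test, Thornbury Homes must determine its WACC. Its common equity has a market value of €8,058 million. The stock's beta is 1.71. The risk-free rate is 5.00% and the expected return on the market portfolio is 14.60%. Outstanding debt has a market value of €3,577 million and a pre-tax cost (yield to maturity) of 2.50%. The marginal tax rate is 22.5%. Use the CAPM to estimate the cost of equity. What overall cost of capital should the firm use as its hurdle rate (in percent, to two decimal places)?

Market risk premium = 14.6% − 5.0% = 9.6%.
Cost of equity via CAPM: Re = 5.0% + 1.71 × 9.6% = 21.4160%.
Total capital V = 8058 + 3577 = 11635.
Equity: weight = 8058/11635 = 0.6926; cost = 21.416%.
Debt: weight = 3577/11635 = 0.3074; after-tax cost = 2.5% × (1 − 22.5%) = 1.9375%.
WACC = 0.6926 × 21.4160% + 0.3074 × 1.9375% = 15.4276%.

15.43%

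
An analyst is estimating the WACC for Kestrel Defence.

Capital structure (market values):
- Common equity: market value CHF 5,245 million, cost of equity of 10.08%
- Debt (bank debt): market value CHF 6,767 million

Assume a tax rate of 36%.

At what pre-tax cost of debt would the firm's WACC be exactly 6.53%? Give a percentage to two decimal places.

Total capital V = 5245 + 6767 = 12012.
Equity weight = 5245/12012 = 0.4366.
Bank debt weight = 6767/12012 = 0.5634.
Equity contribution = 0.4366 × 10.08% = 4.4014%.
Remaining for debt = 6.53% − 4.4014% = 2.1286%.
Rd × (1 − 36%) × 0.5634 = 2.1286%  ⇒  Rd = 5.9038%.

5.90%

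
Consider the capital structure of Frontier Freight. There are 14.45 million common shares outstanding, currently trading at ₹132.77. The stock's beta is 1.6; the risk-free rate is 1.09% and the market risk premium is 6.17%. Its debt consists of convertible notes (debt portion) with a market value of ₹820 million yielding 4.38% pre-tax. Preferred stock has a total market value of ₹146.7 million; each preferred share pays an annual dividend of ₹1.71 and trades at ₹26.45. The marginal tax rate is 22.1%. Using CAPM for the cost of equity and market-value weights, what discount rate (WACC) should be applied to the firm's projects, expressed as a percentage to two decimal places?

Cost of equity via CAPM: Re = 1.09% + 1.6 × 6.17% = 10.9620%.
Cost of preferred: Rp = 1.71 / 26.45 = 6.4650%.
Market value of equity E = 132.77 × 14.45m = 1918.5265m.
Total capital V = 1918.5265 + 146.7 + 820 = 2885.2265.
Equity: weight = 1918.5265/2885.2265 = 0.6649; cost = 10.962%.
Preferred: weight = 146.7/2885.2265 = 0.0508; cost = 6.465%.
Convertible notes (debt portion): weight = 820/2885.2265 = 0.2842; after-tax cost = 4.38% × (1 − 22.1%) = 3.4120%.
WACC = 0.6649 × 10.9620% + 0.0508 × 6.4650% + 0.2842 × 3.4120% = 8.5876%.

8.59%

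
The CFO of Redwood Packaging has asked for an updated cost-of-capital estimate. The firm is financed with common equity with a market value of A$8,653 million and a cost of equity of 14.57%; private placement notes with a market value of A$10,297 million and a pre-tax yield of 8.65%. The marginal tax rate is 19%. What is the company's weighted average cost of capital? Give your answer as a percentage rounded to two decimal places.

Total capital V = 8653 + 10297 = 18950.
Equity: weight = 8653/18950 = 0.4566; cost = 14.57%.
Private placement notes: weight = 10297/18950 = 0.5434; after-tax cost = 8.65% × (1 − 19%) = 7.0065%.
WACC = 0.4566 × 14.5700% + 0.5434 × 7.0065% = 10.4602%.

10.46%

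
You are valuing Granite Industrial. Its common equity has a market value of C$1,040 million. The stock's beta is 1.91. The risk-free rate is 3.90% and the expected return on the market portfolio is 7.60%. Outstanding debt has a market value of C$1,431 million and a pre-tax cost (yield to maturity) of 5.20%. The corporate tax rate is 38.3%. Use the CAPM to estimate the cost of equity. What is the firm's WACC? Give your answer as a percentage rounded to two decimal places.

6.47%

Market risk premium = 7.6% − 3.9% = 3.7%.
Cost of equity via CAPM: Re = 3.9% + 1.91 × 3.7% = 10.9670%.
Total capital V = 1040 + 1431 = 2471.
Equity: weight = 1040/2471 = 0.4209; cost = 10.967%.
Debt: weight = 1431/2471 = 0.5791; after-tax cost = 5.2% × (1 − 38.3%) = 3.2084%.
WACC = 0.4209 × 10.9670% + 0.5791 × 3.2084% = 6.4739%.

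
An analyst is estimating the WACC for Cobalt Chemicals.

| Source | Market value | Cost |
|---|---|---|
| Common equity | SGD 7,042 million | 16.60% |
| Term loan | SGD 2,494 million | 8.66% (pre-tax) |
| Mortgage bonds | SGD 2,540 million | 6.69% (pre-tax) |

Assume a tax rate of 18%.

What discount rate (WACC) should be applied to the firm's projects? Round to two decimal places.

Total capital V = 7042 + 2494 + 2540 = 12076.
Equity: weight = 7042/12076 = 0.5831; cost = 16.6%.
Term loan: weight = 2494/12076 = 0.2065; after-tax cost = 8.66% × (1 − 18%) = 7.1012%.
Mortgage bonds: weight = 2540/12076 = 0.2103; after-tax cost = 6.69% × (1 − 18%) = 5.4858%.
WACC = 0.5831 × 16.6000% + 0.2065 × 7.1012% + 0.2103 × 5.4858% = 12.3006%.

12.30%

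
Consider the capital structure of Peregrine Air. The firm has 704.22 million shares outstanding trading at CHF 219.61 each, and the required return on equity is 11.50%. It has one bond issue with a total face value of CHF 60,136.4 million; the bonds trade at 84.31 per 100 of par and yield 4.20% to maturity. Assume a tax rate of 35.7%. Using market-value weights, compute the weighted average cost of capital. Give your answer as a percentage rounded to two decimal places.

Market value of equity E = 219.61 × 704.22m = 154653.7542m. Market value of debt D = 60136.4m × 84.31/100 = 50700.99884m.
Total capital V = 154653.7542 + 50700.99884 = 205354.75304.
Equity: weight = 154653.7542/205354.75304 = 0.7531; cost = 11.5%.
Bonds outstanding: weight = 50700.99884/205354.75304 = 0.2469; after-tax cost = 4.2% × (1 − 35.7%) = 2.7006%.
WACC = 0.7531 × 11.5000% + 0.2469 × 2.7006% = 9.3275%.

9.33%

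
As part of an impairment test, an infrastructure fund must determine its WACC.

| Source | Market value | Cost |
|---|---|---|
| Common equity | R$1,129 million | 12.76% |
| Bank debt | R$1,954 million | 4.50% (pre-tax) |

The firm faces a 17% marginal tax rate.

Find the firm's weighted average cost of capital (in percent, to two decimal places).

7.04%

Total capital V = 1129 + 1954 = 3083.
Equity: weight = 1129/3083 = 0.3662; cost = 12.76%.
Bank debt: weight = 1954/3083 = 0.6338; after-tax cost = 4.5% × (1 − 17%) = 3.7350%.
WACC = 0.3662 × 12.7600% + 0.6338 × 3.7350% = 7.0400%.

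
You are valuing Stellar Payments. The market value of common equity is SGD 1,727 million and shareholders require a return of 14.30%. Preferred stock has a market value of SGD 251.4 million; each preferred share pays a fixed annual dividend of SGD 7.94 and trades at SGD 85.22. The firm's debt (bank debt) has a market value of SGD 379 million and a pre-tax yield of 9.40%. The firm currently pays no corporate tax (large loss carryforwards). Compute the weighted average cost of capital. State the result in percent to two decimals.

Cost of preferred: Rp = 7.94 / 85.22 = 9.3171%.
Total capital V = 1727 + 251.4 + 379 = 2357.4.
Equity: weight = 1727/2357.4 = 0.7326; cost = 14.3%.
Preferred: weight = 251.4/2357.4 = 0.1066; cost = 9.3171%.
Bank debt: weight = 379/2357.4 = 0.1608; after-tax cost = 9.4% × (1 − 0%) = 9.4000%.
WACC = 0.7326 × 14.3000% + 0.1066 × 9.3171% + 0.1608 × 9.4000% = 12.9808%.

12.98%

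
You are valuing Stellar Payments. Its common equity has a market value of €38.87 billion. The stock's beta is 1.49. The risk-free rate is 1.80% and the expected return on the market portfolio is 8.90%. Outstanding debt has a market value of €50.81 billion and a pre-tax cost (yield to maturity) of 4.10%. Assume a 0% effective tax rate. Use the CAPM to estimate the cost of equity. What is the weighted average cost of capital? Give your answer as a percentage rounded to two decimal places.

Market risk premium = 8.9% − 1.8% = 7.1%.
Cost of equity via CAPM: Re = 1.8% + 1.49 × 7.1% = 12.3790%.
Total capital V = 38.87 + 50.81 = 89.68.
Equity: weight = 38.87/89.68 = 0.4334; cost = 12.379%.
Debt: weight = 50.81/89.68 = 0.5666; after-tax cost = 4.1% × (1 − 0%) = 4.1000%.
WACC = 0.4334 × 12.3790% + 0.5666 × 4.1000% = 7.6884%.

7.69%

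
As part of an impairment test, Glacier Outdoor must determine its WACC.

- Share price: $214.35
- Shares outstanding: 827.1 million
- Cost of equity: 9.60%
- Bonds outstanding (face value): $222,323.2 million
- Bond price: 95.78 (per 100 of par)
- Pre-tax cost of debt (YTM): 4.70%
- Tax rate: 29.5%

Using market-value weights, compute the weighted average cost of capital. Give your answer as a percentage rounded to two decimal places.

6.17%

Market value of equity E = 214.35 × 827.1m = 177288.885m. Market value of debt D = 222323.2m × 95.78/100 = 212941.16096m.
Total capital V = 177288.885 + 212941.16096 = 390230.04596.
Equity: weight = 177288.885/390230.04596 = 0.4543; cost = 9.6%.
Bonds outstanding: weight = 212941.16096/390230.04596 = 0.5457; after-tax cost = 4.7% × (1 − 29.5%) = 3.3135%.
WACC = 0.4543 × 9.6000% + 0.5457 × 3.3135% = 6.1696%.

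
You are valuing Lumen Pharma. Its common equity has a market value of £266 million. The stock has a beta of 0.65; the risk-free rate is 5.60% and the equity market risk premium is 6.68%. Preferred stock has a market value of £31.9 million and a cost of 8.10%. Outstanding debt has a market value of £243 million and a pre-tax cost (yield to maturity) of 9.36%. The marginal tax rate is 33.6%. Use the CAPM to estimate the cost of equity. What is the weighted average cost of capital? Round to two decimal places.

Cost of equity via CAPM: Re = 5.6% + 0.65 × 6.68% = 9.9420%.
Total capital V = 266 + 31.9 + 243 = 540.9.
Equity: weight = 266/540.9 = 0.4918; cost = 9.942%.
Preferred: weight = 31.9/540.9 = 0.0590; cost = 8.1%.
Debt: weight = 243/540.9 = 0.4493; after-tax cost = 9.36% × (1 − 33.6%) = 6.2150%.
WACC = 0.4918 × 9.9420% + 0.0590 × 8.1000% + 0.4493 × 6.2150% = 8.1590%.

8.16%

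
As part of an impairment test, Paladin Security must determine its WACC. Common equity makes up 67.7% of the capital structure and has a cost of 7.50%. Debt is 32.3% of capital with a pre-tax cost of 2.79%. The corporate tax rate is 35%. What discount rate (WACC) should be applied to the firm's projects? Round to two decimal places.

5.66%

After-tax cost of debt = 2.79% × (1 − 35%) = 1.8135%.
WACC = 0.677 × 7.5000% + 0.323 × 1.8135% = 5.6633%.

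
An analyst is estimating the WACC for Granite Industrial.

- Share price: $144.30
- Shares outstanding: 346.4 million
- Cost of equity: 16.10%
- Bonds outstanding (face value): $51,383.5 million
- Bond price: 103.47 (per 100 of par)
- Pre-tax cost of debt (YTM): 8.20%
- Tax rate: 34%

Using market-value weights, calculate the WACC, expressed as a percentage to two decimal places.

Market value of equity E = 144.3 × 346.4m = 49985.52m. Market value of debt D = 51383.5m × 103.47/100 = 53166.50745m.
Total capital V = 49985.52 + 53166.50745 = 103152.02745.
Equity: weight = 49985.52/103152.02745 = 0.4846; cost = 16.1%.
Bonds outstanding: weight = 53166.50745/103152.02745 = 0.5154; after-tax cost = 8.2% × (1 − 34%) = 5.4120%.
WACC = 0.4846 × 16.1000% + 0.5154 × 5.4120% = 10.5912%.

10.59%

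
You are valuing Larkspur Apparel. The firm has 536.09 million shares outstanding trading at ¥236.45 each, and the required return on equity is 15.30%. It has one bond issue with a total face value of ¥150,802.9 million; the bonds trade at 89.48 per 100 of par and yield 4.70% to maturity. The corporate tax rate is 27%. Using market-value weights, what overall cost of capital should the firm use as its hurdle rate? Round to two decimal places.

9.18%

Market value of equity E = 236.45 × 536.09m = 126758.4805m. Market value of debt D = 150802.9m × 89.48/100 = 134938.43492m.
Total capital V = 126758.4805 + 134938.43492 = 261696.91542.
Equity: weight = 126758.4805/261696.91542 = 0.4844; cost = 15.3%.
Bonds outstanding: weight = 134938.43492/261696.91542 = 0.5156; after-tax cost = 4.7% × (1 − 27%) = 3.4310%.
WACC = 0.4844 × 15.3000% + 0.5156 × 3.4310% = 9.1800%.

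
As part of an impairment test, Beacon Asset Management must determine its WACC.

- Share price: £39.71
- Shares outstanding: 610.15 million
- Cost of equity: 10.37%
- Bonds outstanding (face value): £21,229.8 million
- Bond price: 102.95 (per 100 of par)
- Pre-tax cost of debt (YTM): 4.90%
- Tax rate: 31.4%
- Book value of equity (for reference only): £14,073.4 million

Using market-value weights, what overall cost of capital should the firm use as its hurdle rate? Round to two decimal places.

7.05%

Market value of equity E = 39.71 × 610.15m = 24229.0565m. Market value of debt D = 21229.8m × 102.95/100 = 21856.0791m.
Total capital V = 24229.0565 + 21856.0791 = 46085.1356.
Equity: weight = 24229.0565/46085.1356 = 0.5257; cost = 10.37%.
Bonds outstanding: weight = 21856.0791/46085.1356 = 0.4743; after-tax cost = 4.9% × (1 − 31.4%) = 3.3614%.
WACC = 0.5257 × 10.3700% + 0.4743 × 3.3614% = 7.0461%.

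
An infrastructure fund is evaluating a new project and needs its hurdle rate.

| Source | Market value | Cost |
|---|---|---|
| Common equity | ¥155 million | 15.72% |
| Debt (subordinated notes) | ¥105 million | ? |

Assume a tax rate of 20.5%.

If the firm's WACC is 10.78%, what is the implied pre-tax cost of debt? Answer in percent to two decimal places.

4.39%

Total capital V = 155 + 105 = 260.
Equity weight = 155/260 = 0.5962.
Subordinated notes weight = 105/260 = 0.4038.
Equity contribution = 0.5962 × 15.72% = 9.3715%.
Remaining for debt = 10.78% − 9.3715% = 1.4085%.
Rd × (1 − 20.5%) × 0.4038 = 1.4085%  ⇒  Rd = 4.3869%.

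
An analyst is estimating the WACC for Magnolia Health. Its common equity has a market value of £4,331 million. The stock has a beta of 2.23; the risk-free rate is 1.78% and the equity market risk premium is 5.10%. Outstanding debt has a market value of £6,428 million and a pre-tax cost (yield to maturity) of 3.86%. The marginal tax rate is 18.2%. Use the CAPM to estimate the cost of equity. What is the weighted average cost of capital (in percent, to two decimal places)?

Cost of equity via CAPM: Re = 1.78% + 2.23 × 5.1% = 13.1530%.
Total capital V = 4331 + 6428 = 10759.
Equity: weight = 4331/10759 = 0.4025; cost = 13.153%.
Debt: weight = 6428/10759 = 0.5975; after-tax cost = 3.86% × (1 − 18.2%) = 3.1575%.
WACC = 0.4025 × 13.1530% + 0.5975 × 3.1575% = 7.1811%.

7.18%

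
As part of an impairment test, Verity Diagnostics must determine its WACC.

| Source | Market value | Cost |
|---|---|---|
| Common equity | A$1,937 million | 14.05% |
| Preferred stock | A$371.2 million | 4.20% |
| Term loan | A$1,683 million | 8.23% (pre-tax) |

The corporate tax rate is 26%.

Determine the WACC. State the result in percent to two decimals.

Total capital V = 1937 + 371.2 + 1683 = 3991.2.
Equity: weight = 1937/3991.2 = 0.4853; cost = 14.05%.
Preferred: weight = 371.2/3991.2 = 0.0930; cost = 4.2%.
Term loan: weight = 1683/3991.2 = 0.4217; after-tax cost = 8.23% × (1 − 26%) = 6.0902%.
WACC = 0.4853 × 14.0500% + 0.0930 × 4.2000% + 0.4217 × 6.0902% = 9.7774%.

9.78%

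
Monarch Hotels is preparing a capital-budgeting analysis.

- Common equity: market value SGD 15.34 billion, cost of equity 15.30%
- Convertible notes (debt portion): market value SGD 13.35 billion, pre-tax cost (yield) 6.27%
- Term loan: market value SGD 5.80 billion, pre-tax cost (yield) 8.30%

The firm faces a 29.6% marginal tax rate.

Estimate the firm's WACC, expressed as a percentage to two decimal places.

9.50%

Total capital V = 15.34 + 13.35 + 5.8 = 34.49.
Equity: weight = 15.34/34.49 = 0.4448; cost = 15.3%.
Convertible notes (debt portion): weight = 13.35/34.49 = 0.3871; after-tax cost = 6.27% × (1 − 29.6%) = 4.4141%.
Term loan: weight = 5.8/34.49 = 0.1682; after-tax cost = 8.3% × (1 − 29.6%) = 5.8432%.
WACC = 0.4448 × 15.3000% + 0.3871 × 4.4141% + 0.1682 × 5.8432% = 9.4961%.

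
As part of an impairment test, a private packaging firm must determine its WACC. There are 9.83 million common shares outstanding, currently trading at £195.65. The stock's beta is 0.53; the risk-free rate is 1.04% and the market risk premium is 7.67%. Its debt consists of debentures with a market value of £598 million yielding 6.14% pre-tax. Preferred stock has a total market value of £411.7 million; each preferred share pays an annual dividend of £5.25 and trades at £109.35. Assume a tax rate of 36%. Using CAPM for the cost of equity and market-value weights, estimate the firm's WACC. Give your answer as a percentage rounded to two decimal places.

4.82%

Cost of equity via CAPM: Re = 1.04% + 0.53 × 7.67% = 5.1051%.
Cost of preferred: Rp = 5.25 / 109.35 = 4.8011%.
Market value of equity E = 195.65 × 9.83m = 1923.2395m.
Total capital V = 1923.2395 + 411.7 + 598 = 2932.9395.
Equity: weight = 1923.2395/2932.9395 = 0.6557; cost = 5.1051%.
Preferred: weight = 411.7/2932.9395 = 0.1404; cost = 4.8011%.
Debentures: weight = 598/2932.9395 = 0.2039; after-tax cost = 6.14% × (1 − 36%) = 3.9296%.
WACC = 0.6557 × 5.1051% + 0.1404 × 4.8011% + 0.2039 × 3.9296% = 4.8228%.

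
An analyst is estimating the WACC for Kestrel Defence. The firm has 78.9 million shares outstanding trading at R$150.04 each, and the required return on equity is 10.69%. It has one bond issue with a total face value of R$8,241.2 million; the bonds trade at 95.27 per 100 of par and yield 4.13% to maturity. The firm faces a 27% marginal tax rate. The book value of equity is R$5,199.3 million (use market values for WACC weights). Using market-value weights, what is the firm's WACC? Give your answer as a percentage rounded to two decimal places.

Market value of equity E = 150.04 × 78.9m = 11838.156m. Market value of debt D = 8241.2m × 95.27/100 = 7851.39124m.
Total capital V = 11838.156 + 7851.39124 = 19689.54724.
Equity: weight = 11838.156/19689.54724 = 0.6012; cost = 10.69%.
Bonds outstanding: weight = 7851.39124/19689.54724 = 0.3988; after-tax cost = 4.13% × (1 − 27%) = 3.0149%.
WACC = 0.6012 × 10.6900% + 0.3988 × 3.0149% = 7.6295%.

7.63%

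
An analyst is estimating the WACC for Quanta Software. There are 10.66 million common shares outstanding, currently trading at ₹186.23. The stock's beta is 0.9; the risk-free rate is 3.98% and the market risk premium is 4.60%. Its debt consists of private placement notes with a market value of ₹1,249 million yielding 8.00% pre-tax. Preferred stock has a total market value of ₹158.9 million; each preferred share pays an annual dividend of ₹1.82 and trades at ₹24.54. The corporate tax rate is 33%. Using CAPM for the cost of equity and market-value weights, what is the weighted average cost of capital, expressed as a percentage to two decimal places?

7.07%

Cost of equity via CAPM: Re = 3.98% + 0.9 × 4.6% = 8.1200%.
Cost of preferred: Rp = 1.82 / 24.54 = 7.4165%.
Market value of equity E = 186.23 × 10.66m = 1985.2118m.
Total capital V = 1985.2118 + 158.9 + 1249 = 3393.1118.
Equity: weight = 1985.2118/3393.1118 = 0.5851; cost = 8.12%.
Preferred: weight = 158.9/3393.1118 = 0.0468; cost = 7.4165%.
Private placement notes: weight = 1249/3393.1118 = 0.3681; after-tax cost = 8% × (1 − 33%) = 5.3600%.
WACC = 0.5851 × 8.1200% + 0.0468 × 7.4165% + 0.3681 × 5.3600% = 7.0711%.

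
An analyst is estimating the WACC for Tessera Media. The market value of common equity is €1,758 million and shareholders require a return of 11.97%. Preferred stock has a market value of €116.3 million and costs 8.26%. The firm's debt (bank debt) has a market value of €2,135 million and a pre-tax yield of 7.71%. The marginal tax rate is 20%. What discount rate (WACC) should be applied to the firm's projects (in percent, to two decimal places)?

Total capital V = 1758 + 116.3 + 2135 = 4009.3.
Equity: weight = 1758/4009.3 = 0.4385; cost = 11.97%.
Preferred: weight = 116.3/4009.3 = 0.0290; cost = 8.26%.
Bank debt: weight = 2135/4009.3 = 0.5325; after-tax cost = 7.71% × (1 − 20%) = 6.1680%.
WACC = 0.4385 × 11.9700% + 0.0290 × 8.2600% + 0.5325 × 6.1680% = 8.7727%.

8.77%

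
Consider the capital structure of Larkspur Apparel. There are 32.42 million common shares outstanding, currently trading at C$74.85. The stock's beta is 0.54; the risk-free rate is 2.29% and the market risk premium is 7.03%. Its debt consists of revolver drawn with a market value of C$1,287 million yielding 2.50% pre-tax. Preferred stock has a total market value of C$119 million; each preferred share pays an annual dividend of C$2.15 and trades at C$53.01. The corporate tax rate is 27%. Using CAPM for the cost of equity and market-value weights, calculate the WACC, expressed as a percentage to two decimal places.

Cost of equity via CAPM: Re = 2.29% + 0.54 × 7.03% = 6.0862%.
Cost of preferred: Rp = 2.15 / 53.01 = 4.0558%.
Market value of equity E = 74.85 × 32.42m = 2426.637m.
Total capital V = 2426.637 + 119 + 1287 = 3832.637.
Equity: weight = 2426.637/3832.637 = 0.6332; cost = 6.0862%.
Preferred: weight = 119/3832.637 = 0.0310; cost = 4.0558%.
Revolver drawn: weight = 1287/3832.637 = 0.3358; after-tax cost = 2.5% × (1 − 27%) = 1.8250%.
WACC = 0.6332 × 6.0862% + 0.0310 × 4.0558% + 0.3358 × 1.8250% = 4.5922%.

4.59%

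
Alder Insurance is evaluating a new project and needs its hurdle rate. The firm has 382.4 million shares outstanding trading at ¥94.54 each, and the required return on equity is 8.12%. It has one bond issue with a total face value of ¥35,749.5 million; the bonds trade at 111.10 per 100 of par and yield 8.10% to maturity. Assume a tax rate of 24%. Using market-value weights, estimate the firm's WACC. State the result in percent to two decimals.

7.09%

Market value of equity E = 94.54 × 382.4m = 36152.096m. Market value of debt D = 35749.5m × 111.1/100 = 39717.6945m.
Total capital V = 36152.096 + 39717.6945 = 75869.7905.
Equity: weight = 36152.096/75869.7905 = 0.4765; cost = 8.12%.
Bonds outstanding: weight = 39717.6945/75869.7905 = 0.5235; after-tax cost = 8.1% × (1 − 24%) = 6.1560%.
WACC = 0.4765 × 8.1200% + 0.5235 × 6.1560% = 7.0918%.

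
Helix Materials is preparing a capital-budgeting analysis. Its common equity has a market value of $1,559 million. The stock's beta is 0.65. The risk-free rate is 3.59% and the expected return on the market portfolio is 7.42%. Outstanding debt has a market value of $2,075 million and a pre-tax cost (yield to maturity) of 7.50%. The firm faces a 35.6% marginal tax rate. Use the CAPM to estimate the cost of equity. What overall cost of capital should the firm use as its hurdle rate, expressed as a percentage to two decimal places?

5.37%

Market risk premium = 7.42% − 3.59% = 3.83%.
Cost of equity via CAPM: Re = 3.59% + 0.65 × 3.83% = 6.0795%.
Total capital V = 1559 + 2075 = 3634.
Equity: weight = 1559/3634 = 0.4290; cost = 6.0795%.
Debt: weight = 2075/3634 = 0.5710; after-tax cost = 7.5% × (1 − 35.6%) = 4.8300%.
WACC = 0.4290 × 6.0795% + 0.5710 × 4.8300% = 5.3660%.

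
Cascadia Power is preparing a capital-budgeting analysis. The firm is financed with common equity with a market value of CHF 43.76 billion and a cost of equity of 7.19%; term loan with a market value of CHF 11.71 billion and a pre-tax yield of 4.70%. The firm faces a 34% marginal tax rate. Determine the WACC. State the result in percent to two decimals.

6.33%

Total capital V = 43.76 + 11.71 = 55.47.
Equity: weight = 43.76/55.47 = 0.7889; cost = 7.19%.
Term loan: weight = 11.71/55.47 = 0.2111; after-tax cost = 4.7% × (1 − 34%) = 3.1020%.
WACC = 0.7889 × 7.1900% + 0.2111 × 3.1020% = 6.3270%.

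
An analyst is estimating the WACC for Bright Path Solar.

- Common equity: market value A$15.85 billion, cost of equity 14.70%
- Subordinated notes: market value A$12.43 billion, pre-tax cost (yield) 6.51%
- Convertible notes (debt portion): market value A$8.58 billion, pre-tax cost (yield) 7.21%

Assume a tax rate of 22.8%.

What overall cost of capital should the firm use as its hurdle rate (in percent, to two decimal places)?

9.31%

Total capital V = 15.85 + 12.43 + 8.58 = 36.86.
Equity: weight = 15.85/36.86 = 0.4300; cost = 14.7%.
Subordinated notes: weight = 12.43/36.86 = 0.3372; after-tax cost = 6.51% × (1 − 22.8%) = 5.0257%.
Convertible notes (debt portion): weight = 8.58/36.86 = 0.2328; after-tax cost = 7.21% × (1 − 22.8%) = 5.5661%.
WACC = 0.4300 × 14.7000% + 0.3372 × 5.0257% + 0.2328 × 5.5661% = 9.3115%.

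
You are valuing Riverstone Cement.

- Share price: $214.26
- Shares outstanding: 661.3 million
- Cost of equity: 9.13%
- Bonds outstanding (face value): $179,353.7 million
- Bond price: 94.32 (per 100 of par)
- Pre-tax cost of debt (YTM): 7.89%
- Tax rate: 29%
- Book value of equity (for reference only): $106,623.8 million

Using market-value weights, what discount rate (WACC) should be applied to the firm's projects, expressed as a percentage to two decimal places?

Market value of equity E = 214.26 × 661.3m = 141690.138m. Market value of debt D = 179353.7m × 94.32/100 = 169166.40984m.
Total capital V = 141690.138 + 169166.40984 = 310856.54784.
Equity: weight = 141690.138/310856.54784 = 0.4558; cost = 9.13%.
Bonds outstanding: weight = 169166.40984/310856.54784 = 0.5442; after-tax cost = 7.89% × (1 − 29%) = 5.6019%.
WACC = 0.4558 × 9.1300% + 0.5442 × 5.6019% = 7.2100%.

7.21%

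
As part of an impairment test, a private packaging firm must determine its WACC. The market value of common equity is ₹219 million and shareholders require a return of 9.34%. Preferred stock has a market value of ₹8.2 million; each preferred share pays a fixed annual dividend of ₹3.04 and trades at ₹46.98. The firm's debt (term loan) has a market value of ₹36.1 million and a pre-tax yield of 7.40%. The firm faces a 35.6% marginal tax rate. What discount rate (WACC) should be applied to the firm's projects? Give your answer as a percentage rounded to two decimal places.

Cost of preferred: Rp = 3.04 / 46.98 = 6.4708%.
Total capital V = 219 + 8.2 + 36.1 = 263.3.
Equity: weight = 219/263.3 = 0.8318; cost = 9.34%.
Preferred: weight = 8.2/263.3 = 0.0311; cost = 6.4708%.
Term loan: weight = 36.1/263.3 = 0.1371; after-tax cost = 7.4% × (1 − 35.6%) = 4.7656%.
WACC = 0.8318 × 9.3400% + 0.0311 × 6.4708% + 0.1371 × 4.7656% = 8.6235%.

8.62%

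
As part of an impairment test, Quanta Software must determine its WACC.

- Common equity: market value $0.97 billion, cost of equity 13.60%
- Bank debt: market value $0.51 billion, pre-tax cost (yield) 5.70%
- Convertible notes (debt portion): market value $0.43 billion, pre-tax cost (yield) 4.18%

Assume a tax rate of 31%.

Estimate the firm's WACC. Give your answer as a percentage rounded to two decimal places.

8.61%

Total capital V = 0.97 + 0.51 + 0.43 = 1.91.
Equity: weight = 0.97/1.91 = 0.5079; cost = 13.6%.
Bank debt: weight = 0.51/1.91 = 0.2670; after-tax cost = 5.7% × (1 − 31%) = 3.9330%.
Convertible notes (debt portion): weight = 0.43/1.91 = 0.2251; after-tax cost = 4.18% × (1 − 31%) = 2.8842%.
WACC = 0.5079 × 13.6000% + 0.2670 × 3.9330% + 0.2251 × 2.8842% = 8.6063%.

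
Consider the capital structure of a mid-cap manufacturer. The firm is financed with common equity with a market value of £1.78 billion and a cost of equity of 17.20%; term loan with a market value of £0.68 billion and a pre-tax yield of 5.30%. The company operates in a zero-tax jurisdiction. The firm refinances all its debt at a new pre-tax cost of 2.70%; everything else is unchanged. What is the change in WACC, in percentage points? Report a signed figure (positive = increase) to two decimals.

Current WACC:
Total capital V = 1.78 + 0.68 = 2.46.
Equity: weight = 1.78/2.46 = 0.7236; cost = 17.2%.
Term loan: weight = 0.68/2.46 = 0.2764; after-tax cost = 5.3% × (1 − 0%) = 5.3000%.
WACC = 0.7236 × 17.2000% + 0.2764 × 5.3000% = 13.9106%.
After the change:
Total capital V = 1.78 + 0.68 = 2.46.
Equity: weight = 1.78/2.46 = 0.7236; cost = 17.2%.
Term loan: weight = 0.68/2.46 = 0.2764; after-tax cost = 2.7% × (1 − 0%) = 2.7000%.
WACC = 0.7236 × 17.2000% + 0.2764 × 2.7000% = 13.1919%.
Change in WACC = 13.1919% − 13.9106% = -0.7187 pp.

-0.72 pp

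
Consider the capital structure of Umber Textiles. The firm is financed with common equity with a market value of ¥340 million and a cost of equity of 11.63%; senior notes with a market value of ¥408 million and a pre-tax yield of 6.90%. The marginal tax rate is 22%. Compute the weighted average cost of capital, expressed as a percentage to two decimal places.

Total capital V = 340 + 408 = 748.
Equity: weight = 340/748 = 0.4545; cost = 11.63%.
Senior notes: weight = 408/748 = 0.5455; after-tax cost = 6.9% × (1 − 22%) = 5.3820%.
WACC = 0.4545 × 11.6300% + 0.5455 × 5.3820% = 8.2220%.

8.22%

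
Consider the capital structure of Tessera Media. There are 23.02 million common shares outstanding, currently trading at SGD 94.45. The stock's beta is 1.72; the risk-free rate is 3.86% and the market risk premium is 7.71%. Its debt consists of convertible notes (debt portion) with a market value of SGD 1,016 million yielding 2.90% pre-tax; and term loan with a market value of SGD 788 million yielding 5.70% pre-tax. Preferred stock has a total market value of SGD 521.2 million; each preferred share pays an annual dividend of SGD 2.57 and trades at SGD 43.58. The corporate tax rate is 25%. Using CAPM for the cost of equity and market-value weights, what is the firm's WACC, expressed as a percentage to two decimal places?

10.20%

Cost of equity via CAPM: Re = 3.86% + 1.72 × 7.71% = 17.1212%.
Cost of preferred: Rp = 2.57 / 43.58 = 5.8972%.
Market value of equity E = 94.45 × 23.02m = 2174.239m.
Total capital V = 2174.239 + 521.2 + 1016 + 788 = 4499.439.
Equity: weight = 2174.239/4499.439 = 0.4832; cost = 17.1212%.
Preferred: weight = 521.2/4499.439 = 0.1158; cost = 5.8972%.
Convertible notes (debt portion): weight = 1016/4499.439 = 0.2258; after-tax cost = 2.9% × (1 − 25%) = 2.1750%.
Term loan: weight = 788/4499.439 = 0.1751; after-tax cost = 5.7% × (1 − 25%) = 4.2750%.
WACC = 0.4832 × 17.1212% + 0.1158 × 5.8972% + 0.2258 × 2.1750% + 0.1751 × 4.2750% = 10.1963%.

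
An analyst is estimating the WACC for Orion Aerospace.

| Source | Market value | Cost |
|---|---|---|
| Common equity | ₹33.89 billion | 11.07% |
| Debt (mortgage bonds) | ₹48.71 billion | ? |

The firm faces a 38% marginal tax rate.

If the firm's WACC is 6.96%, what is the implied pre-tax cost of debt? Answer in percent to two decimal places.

6.61%

Total capital V = 33.89 + 48.71 = 82.6.
Equity weight = 33.89/82.6 = 0.4103.
Mortgage bonds weight = 48.71/82.6 = 0.5897.
Equity contribution = 0.4103 × 11.07% = 4.5419%.
Remaining for debt = 6.96% − 4.5419% = 2.4181%.
Rd × (1 − 38%) × 0.5897 = 2.4181%  ⇒  Rd = 6.6137%.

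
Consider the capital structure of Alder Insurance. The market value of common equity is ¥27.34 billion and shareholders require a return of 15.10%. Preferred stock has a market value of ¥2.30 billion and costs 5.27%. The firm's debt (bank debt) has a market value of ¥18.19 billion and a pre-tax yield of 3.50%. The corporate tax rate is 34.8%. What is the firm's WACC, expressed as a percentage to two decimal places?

Total capital V = 27.34 + 2.3 + 18.19 = 47.83.
Equity: weight = 27.34/47.83 = 0.5716; cost = 15.1%.
Preferred: weight = 2.3/47.83 = 0.0481; cost = 5.27%.
Bank debt: weight = 18.19/47.83 = 0.3803; after-tax cost = 3.5% × (1 − 34.8%) = 2.2820%.
WACC = 0.5716 × 15.1000% + 0.0481 × 5.2700% + 0.3803 × 2.2820% = 9.7526%.

9.75%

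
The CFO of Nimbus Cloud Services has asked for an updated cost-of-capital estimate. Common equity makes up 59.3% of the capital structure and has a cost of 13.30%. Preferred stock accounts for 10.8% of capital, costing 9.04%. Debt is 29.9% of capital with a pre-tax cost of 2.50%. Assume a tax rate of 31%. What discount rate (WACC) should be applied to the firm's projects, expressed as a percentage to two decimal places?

9.38%

After-tax cost of debt = 2.5% × (1 − 31%) = 1.7250%.
WACC = 0.593 × 13.3000% + 0.108 × 9.0400% + 0.299 × 1.7250% = 9.3790%.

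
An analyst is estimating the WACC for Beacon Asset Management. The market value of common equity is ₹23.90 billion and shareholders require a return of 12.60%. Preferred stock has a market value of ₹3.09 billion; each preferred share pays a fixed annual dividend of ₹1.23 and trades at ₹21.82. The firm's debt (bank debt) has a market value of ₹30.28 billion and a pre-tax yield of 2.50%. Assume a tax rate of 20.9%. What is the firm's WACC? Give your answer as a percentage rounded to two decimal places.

Cost of preferred: Rp = 1.23 / 21.82 = 5.6370%.
Total capital V = 23.9 + 3.09 + 30.28 = 57.27.
Equity: weight = 23.9/57.27 = 0.4173; cost = 12.6%.
Preferred: weight = 3.09/57.27 = 0.0540; cost = 5.637%.
Bank debt: weight = 30.28/57.27 = 0.5287; after-tax cost = 2.5% × (1 − 20.9%) = 1.9775%.
WACC = 0.4173 × 12.6000% + 0.0540 × 5.6370% + 0.5287 × 1.9775% = 6.6079%.

6.61%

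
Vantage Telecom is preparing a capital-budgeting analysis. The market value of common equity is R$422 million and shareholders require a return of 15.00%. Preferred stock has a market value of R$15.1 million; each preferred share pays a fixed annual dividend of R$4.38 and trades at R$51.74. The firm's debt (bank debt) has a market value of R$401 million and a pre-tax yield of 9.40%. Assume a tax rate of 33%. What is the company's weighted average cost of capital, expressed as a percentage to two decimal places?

10.72%

Cost of preferred: Rp = 4.38 / 51.74 = 8.4654%.
Total capital V = 422 + 15.1 + 401 = 838.1.
Equity: weight = 422/838.1 = 0.5035; cost = 15%.
Preferred: weight = 15.1/838.1 = 0.0180; cost = 8.4654%.
Bank debt: weight = 401/838.1 = 0.4785; after-tax cost = 9.4% × (1 − 33%) = 6.2980%.
WACC = 0.5035 × 15.0000% + 0.0180 × 8.4654% + 0.4785 × 6.2980% = 10.7187%.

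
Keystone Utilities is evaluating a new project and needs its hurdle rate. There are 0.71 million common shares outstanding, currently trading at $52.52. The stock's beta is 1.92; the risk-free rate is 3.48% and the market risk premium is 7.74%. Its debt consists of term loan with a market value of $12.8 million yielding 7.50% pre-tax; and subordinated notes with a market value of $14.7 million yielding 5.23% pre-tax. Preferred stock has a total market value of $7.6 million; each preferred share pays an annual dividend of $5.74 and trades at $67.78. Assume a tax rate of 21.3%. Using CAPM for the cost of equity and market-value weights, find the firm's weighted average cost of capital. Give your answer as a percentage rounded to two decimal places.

12.22%

Cost of equity via CAPM: Re = 3.48% + 1.92 × 7.74% = 18.3408%.
Cost of preferred: Rp = 5.74 / 67.78 = 8.4686%.
Market value of equity E = 52.52 × 0.71m = 37.2892m.
Total capital V = 37.2892 + 7.6 + 12.8 + 14.7 = 72.3892.
Equity: weight = 37.2892/72.3892 = 0.5151; cost = 18.3408%.
Preferred: weight = 7.6/72.3892 = 0.1050; cost = 8.4686%.
Term loan: weight = 12.8/72.3892 = 0.1768; after-tax cost = 7.5% × (1 − 21.3%) = 5.9025%.
Subordinated notes: weight = 14.7/72.3892 = 0.2031; after-tax cost = 5.23% × (1 − 21.3%) = 4.1160%.
WACC = 0.5151 × 18.3408% + 0.1050 × 8.4686% + 0.1768 × 5.9025% + 0.2031 × 4.1160% = 12.2164%.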